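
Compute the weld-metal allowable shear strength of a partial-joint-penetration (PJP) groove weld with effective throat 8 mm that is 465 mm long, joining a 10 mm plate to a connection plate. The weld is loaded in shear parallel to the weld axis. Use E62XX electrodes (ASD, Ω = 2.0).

R_n/Ω ≈ 692 kN

E62XX → F_EXX = 620 MPa.
Effective throat (given) t_e = 8 mm.
A_we = 8 × 465 = 3720 mm².
F_nw = 0.6 F_EXX = 372 MPa.
R_n/Ω = (372 × 3720) / 2.0 × 10⁻³ = 691.9 kN.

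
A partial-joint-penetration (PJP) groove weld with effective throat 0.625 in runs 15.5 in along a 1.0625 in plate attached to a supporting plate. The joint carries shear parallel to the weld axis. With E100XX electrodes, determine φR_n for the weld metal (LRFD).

E100XX → F_EXX = 100 ksi.
Effective throat (given) t_e = 0.625 in.
A_we = 0.625 × 15.5 = 9.688 in².
F_nw = 0.6 F_EXX = 60 ksi.
φR_n = 0.75 × 60 × 9.688 = 435.9 kip.

φR_n ≈ 436 kip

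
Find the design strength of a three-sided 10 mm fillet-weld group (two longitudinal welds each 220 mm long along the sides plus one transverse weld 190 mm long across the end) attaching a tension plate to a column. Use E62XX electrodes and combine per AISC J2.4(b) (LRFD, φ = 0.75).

φR_n ≈ 1300 kN

E62XX → F_EXX = 620 MPa.
t_e = 0.707 × 10 = 7.07 mm.
R_nwl = 0.6 × 620 × 7.07 × 440 × 10⁻³ = 1157 kN (longitudinal, 2 welds).
R_nwt = 0.6 × 620 × 7.07 × 190 × 10⁻³ = 499.7 kN (transverse, base value).
(i) R_nwl + R_nwt = 1657 kN; (ii) 0.85 R_nwl + 1.5 R_nwt = 1733 kN.
R_n = max = 1733 kN [governs: (ii)]; φR_n = 1300 kN.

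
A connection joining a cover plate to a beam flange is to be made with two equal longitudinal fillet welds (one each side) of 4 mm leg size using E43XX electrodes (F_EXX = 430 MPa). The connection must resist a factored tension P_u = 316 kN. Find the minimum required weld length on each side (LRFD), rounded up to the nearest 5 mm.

L = 290 mm on each side

Throat t_e = 0.707 × 4 = 2.828 mm.
φr_n = 0.75 × 0.6 × 430 × 2.828 × 10⁻³ = 0.5472 kN/mm.
L_req = P_u / φr_n = 316 / 0.5472 = 577.5 mm total.
Per side: 577.5 / 2 = 288.7 mm.
Round up → use L = 290 mm on each side.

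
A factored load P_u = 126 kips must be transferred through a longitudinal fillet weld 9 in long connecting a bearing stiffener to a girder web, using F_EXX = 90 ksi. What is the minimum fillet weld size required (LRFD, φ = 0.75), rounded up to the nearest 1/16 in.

w = 1/2 in

Total weld length L = 9 in.
Required throat t_e = P_u / (φ × 0.6 F_EXX × L) = 126 / (0.75 × 0.6 × 90 × 9) = 0.3457 in.
Required leg w = t_e / 0.707 = 0.4889 in → use 1/2 in.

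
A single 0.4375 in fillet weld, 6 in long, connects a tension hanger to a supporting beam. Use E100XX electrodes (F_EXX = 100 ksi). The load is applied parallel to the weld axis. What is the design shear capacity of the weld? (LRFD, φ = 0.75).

φR_n ≈ 83.5 kip

Effective throat t_e = 0.707 × 0.4375 = 0.3093 in.
Total length L = 6 in; A_we = 0.3093 × 6 = 1.856 in².
F_nw = 0.6 F_EXX = 0.6 × 100 = 60 ksi.
φR_n = 0.75 × 60 × 1.856 = 83.51 kip.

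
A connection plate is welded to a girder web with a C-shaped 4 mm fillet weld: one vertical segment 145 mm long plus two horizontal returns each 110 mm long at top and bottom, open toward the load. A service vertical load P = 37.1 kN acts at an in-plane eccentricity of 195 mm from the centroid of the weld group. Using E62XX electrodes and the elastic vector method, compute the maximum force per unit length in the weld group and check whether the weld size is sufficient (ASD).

f_max ≈ 482 N/mm; adequate

E62XX → F_EXX = 620 MPa.
Total weld length L_w = 365 mm. Treat welds as unit-width lines.
Centroid: x̄ = 2×110×55 / 365 = 33.15 mm from the vertical weld.
Polar moment about centroid: J = I_x + I_y = [145³/12 + 2×110×72.5²] + [145×33.15² + 2(110³/12 + 110×21.85²)] = 1897000 mm³.
Direct shear f_v = P/L_w = 37.1×10³ / 365 = 101.6 N/mm (vertical).
Torsion M = P·e = 37.1×10³ × 195 = 7234500 N·mm.
Critical point at (x, y) = (76.85, 72.5) from centroid. f_tx = M·y/J = 276.5 N/mm; f_ty = M·x/J = 293.1 N/mm.
Resultant f_max = √[f_tx² + (f_v + f_ty)²] = √[276.5² + (101.6 + 293.1)²] = 482 N/mm.
Capacity per unit length: r_n/Ω = (1/2.0) × 0.6 × 620 × (0.707 × 4) = 526 N/mm.
482 ≤ 526 → adequate.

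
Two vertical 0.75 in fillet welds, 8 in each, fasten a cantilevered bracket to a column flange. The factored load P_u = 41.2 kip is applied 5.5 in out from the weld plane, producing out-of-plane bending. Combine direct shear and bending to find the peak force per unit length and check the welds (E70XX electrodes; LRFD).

f_max ≈ 10.9 kip/in; adequate

E70XX → F_EXX = 70 ksi.
L_w = 2 × 8 = 16 in; section modulus (unit throat) S = 2 × L²/6 = 21.33 in².
Direct shear f_v = P/L_w = 41.2/16 = 2.575 kip/in.
Moment M = P × e = 41.2 × 5.5 = 226.6 kip·in; bending f_b = M/S = 10.62 kip/in.
f_max = √(f_v² + f_b²) = √(2.575² + 10.62²) = 10.93 kip/in.
φr_n = 0.75 × 0.6 × 70 × (0.707 × 0.75) = 16.7 kip/in → adequate.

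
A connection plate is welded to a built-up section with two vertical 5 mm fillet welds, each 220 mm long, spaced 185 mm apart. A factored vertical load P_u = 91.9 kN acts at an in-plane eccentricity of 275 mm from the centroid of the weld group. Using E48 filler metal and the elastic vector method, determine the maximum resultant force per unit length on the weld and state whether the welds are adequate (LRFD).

E48XX → F_EXX = 480 MPa.
Total weld length L_w = 440 mm. Treat welds as unit-width lines.
Polar moment about centroid: J = 2[d³/12 + d(b/2)²] = 2[220³/12 + 220×92.5²] = 5539000 mm³.
Direct shear f_v = P/L_w = 91.9×10³ / 440 = 208.9 N/mm (vertical).
Torsion M = P·e = 91.9×10³ × 275 = 25272000 N·mm.
Critical point at (x, y) = (92.5, 110) from centroid. f_tx = M·y/J = 501.9 N/mm; f_ty = M·x/J = 422 N/mm.
Resultant f_max = √[f_tx² + (f_v + f_ty)²] = √[501.9² + (208.9 + 422)²] = 806.1 N/mm.
Capacity per unit length: φr_n = 0.75 × 0.6 × 480 × (0.707 × 5) = 763.6 N/mm.
806.1 > 763.6 → NOT adequate.

f_max ≈ 806 N/mm; NOT adequate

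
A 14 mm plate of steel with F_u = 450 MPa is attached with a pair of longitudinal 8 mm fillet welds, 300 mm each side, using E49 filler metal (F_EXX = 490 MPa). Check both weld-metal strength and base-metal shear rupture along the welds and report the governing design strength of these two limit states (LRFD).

φR_n ≈ 748 kN (weld metal governs)

t_e = 0.707 × 8 = 5.656 mm; L = 600 mm.
Weld metal: φR_n = 0.75 × 0.6 × 490 × 5.656 × 600 × 10⁻³ = 748.3 kN.
Base metal (shear rupture): φR_n = 0.75 × 0.6 × 450 × 14 × 600 × 10⁻³ = 1701 kN.
Governing: weld metal.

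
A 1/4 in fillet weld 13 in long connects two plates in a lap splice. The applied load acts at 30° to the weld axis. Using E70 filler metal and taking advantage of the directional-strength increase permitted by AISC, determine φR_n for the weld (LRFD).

E70XX → F_EXX = 70 ksi.
t_e = 0.707 × 0.25 = 0.1767 in; A_we = 0.1767 × 13 = 2.298 in².
Directional factor: 1.0 + 0.5 sin^1.5(30°) = 1.177.
F_nw = 0.6 × 70 × 1.177 = 49.42 ksi.
φR_n = 0.75 × 49.42 × 2.298 = 85.17 kip.

φR_n ≈ 85.2 kip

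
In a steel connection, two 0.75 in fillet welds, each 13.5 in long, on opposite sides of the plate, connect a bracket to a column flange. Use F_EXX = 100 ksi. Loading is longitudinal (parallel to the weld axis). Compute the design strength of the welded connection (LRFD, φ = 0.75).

Effective throat t_e = 0.707 × 0.75 = 0.5302 in.
Total length L = 27 in; A_we = 0.5302 × 27 = 14.32 in².
F_nw = 0.6 F_EXX = 0.6 × 100 = 60 ksi.
φR_n = 0.75 × 60 × 14.32 = 644.3 kips.

φR_n ≈ 644 kips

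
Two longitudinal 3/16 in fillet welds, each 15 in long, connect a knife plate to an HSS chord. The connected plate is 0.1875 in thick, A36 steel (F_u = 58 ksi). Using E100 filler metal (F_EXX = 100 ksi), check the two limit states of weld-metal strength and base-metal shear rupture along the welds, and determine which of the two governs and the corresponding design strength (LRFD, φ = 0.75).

φR_n ≈ 147 kips (base-metal shear rupture governs)

t_e = 0.707 × 0.1875 = 0.1326 in; L = 30 in.
Weld metal: φR_n = 0.75 × 0.6 × 100 × 0.1326 × 30 = 179 kips.
Base metal (shear rupture): φR_n = 0.75 × 0.6 × 58 × 0.1875 × 30 = 146.8 kips.
Governing: base-metal shear rupture.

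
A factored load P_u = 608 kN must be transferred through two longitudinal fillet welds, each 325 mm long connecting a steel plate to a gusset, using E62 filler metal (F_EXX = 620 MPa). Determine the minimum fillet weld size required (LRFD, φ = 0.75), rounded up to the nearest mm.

Total weld length L = 650 mm.
Required throat t_e = P_u / (φ × 0.6 F_EXX × L) = 608 / (0.75 × 0.6 × 620 × 650 × 10⁻³) = 3.353 mm.
Required leg w = t_e / 0.707 = 4.742 mm → use 5 mm.

w = 5 mm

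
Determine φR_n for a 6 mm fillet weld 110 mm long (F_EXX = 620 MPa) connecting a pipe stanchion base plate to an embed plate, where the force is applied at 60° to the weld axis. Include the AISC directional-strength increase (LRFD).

t_e = 0.707 × 6 = 4.242 mm; A_we = 4.242 × 110 = 466.6 mm².
Directional factor: 1.0 + 0.5 sin^1.5(60°) = 1.403.
F_nw = 0.6 × 620 × 1.403 = 521.9 MPa.
φR_n = 0.75 × 521.9 × 466.6 × 10⁻³ = 182.6 kN.

φR_n ≈ 183 kN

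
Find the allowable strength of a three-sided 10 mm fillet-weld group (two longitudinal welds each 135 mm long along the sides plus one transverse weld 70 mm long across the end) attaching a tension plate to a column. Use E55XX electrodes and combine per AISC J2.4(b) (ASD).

R_n/Ω ≈ 397 kN

E55XX → F_EXX = 550 MPa.
t_e = 0.707 × 10 = 7.07 mm.
R_nwl = 0.6 × 550 × 7.07 × 270 × 10⁻³ = 629.9 kN (longitudinal, 2 welds).
R_nwt = 0.6 × 550 × 7.07 × 70 × 10⁻³ = 163.3 kN (transverse, base value).
(i) R_nwl + R_nwt = 793.3 kN; (ii) 0.85 R_nwl + 1.5 R_nwt = 780.4 kN.
R_n = max = 793.3 kN [governs: (i)]; R_n/Ω = 396.6 kN.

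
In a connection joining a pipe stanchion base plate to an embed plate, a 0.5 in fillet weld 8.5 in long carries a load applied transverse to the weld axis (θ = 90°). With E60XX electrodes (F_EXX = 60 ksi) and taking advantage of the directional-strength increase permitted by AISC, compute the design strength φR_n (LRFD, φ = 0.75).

t_e = 0.707 × 0.5 = 0.3535 in; A_we = 0.3535 × 8.5 = 3.005 in².
Directional factor: 1.0 + 0.5 sin^1.5(90°) = 1.5.
F_nw = 0.6 × 60 × 1.5 = 54 ksi.
φR_n = 0.75 × 54 × 3.005 = 121.7 kips.

φR_n ≈ 122 kips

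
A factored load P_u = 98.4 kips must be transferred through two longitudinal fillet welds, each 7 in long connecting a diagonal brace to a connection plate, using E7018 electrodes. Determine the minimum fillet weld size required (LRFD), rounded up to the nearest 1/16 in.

w = 3/8 in

E70XX → F_EXX = 70 ksi.
Total weld length L = 14 in.
Required throat t_e = P_u / (φ × 0.6 F_EXX × L) = 98.4 / (0.75 × 0.6 × 70 × 14) = 0.2231 in.
Required leg w = t_e / 0.707 = 0.3156 in → use 3/8 in.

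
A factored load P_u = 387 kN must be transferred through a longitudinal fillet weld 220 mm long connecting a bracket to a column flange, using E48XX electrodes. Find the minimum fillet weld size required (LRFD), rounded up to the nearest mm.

E48XX → F_EXX = 480 MPa.
Total weld length L = 220 mm.
Required throat t_e = P_u / (φ × 0.6 F_EXX × L) = 387 / (0.75 × 0.6 × 480 × 220 × 10⁻³) = 8.144 mm.
Required leg w = t_e / 0.707 = 11.52 mm → use 12 mm.

w = 12 mm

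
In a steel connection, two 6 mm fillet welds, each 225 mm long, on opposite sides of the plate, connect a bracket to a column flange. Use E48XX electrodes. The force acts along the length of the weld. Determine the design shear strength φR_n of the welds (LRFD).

φR_n ≈ 412 kN

E48XX → F_EXX = 480 MPa.
Effective throat t_e = 0.707 × 6 = 4.242 mm.
Total length L = 450 mm; A_we = 4.242 × 450 = 1909 mm².
F_nw = 0.6 F_EXX = 0.6 × 480 = 288 MPa.
φR_n = 0.75 × 288 × 1909 × 10⁻³ = 412.3 kN.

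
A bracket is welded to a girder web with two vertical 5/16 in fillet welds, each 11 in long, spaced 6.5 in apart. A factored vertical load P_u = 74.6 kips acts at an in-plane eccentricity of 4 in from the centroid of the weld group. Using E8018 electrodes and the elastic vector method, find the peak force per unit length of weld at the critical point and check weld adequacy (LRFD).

E80XX → F_EXX = 80 ksi.
Total weld length L_w = 22 in. Treat welds as unit-width lines.
Polar moment about centroid: J = 2[d³/12 + d(b/2)²] = 2[11³/12 + 11×3.25²] = 454.2 in³.
Direct shear f_v = P/L_w = 74.6 / 22 = 3.391 kip/in (vertical).
Torsion M = P·e = 74.6 × 4 = 298.4 kip·in.
Critical point at (x, y) = (3.25, 5.5) from centroid. f_tx = M·y/J = 3.613 kip/in; f_ty = M·x/J = 2.135 kip/in.
Resultant f_max = √[f_tx² + (f_v + f_ty)²] = √[3.613² + (3.391 + 2.135)²] = 6.603 kip/in.
Capacity per unit length: φr_n = 0.75 × 0.6 × 80 × (0.707 × 0.3125) = 7.954 kip/in.
6.603 ≤ 7.954 → adequate.

f_max ≈ 6.6 kip/in; adequate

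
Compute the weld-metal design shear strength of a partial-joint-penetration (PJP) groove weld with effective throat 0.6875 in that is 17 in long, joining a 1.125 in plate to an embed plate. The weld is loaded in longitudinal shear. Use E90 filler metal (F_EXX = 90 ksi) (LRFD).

Effective throat (given) t_e = 0.6875 in.
A_we = 0.6875 × 17 = 11.69 in².
F_nw = 0.6 F_EXX = 54 ksi.
φR_n = 0.75 × 54 × 11.69 = 473.3 kip.

φR_n ≈ 473 kip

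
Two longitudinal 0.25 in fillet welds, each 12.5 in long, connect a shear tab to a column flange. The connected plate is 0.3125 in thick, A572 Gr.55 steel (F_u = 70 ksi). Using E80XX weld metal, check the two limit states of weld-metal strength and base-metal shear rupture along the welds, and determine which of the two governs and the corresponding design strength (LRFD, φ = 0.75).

E80XX → F_EXX = 80 ksi.
t_e = 0.707 × 0.25 = 0.1767 in; L = 25 in.
Weld metal: φR_n = 0.75 × 0.6 × 80 × 0.1767 × 25 = 159.1 kip.
Base metal (shear rupture): φR_n = 0.75 × 0.6 × 70 × 0.3125 × 25 = 246.1 kip.
Governing: weld metal.

φR_n ≈ 159 kip (weld metal governs)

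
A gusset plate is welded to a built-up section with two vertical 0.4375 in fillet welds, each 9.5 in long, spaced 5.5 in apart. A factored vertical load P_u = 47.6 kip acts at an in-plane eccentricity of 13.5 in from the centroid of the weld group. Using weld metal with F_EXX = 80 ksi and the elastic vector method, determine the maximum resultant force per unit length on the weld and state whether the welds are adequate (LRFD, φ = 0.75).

f_max ≈ 13.7 kip/in; NOT adequate

Total weld length L_w = 19 in. Treat welds as unit-width lines.
Polar moment about centroid: J = 2[d³/12 + d(b/2)²] = 2[9.5³/12 + 9.5×2.75²] = 286.6 in³.
Direct shear f_v = P/L_w = 47.6 / 19 = 2.505 kip/in (vertical).
Torsion M = P·e = 47.6 × 13.5 = 642.6 kip·in.
Critical point at (x, y) = (2.75, 4.75) from centroid. f_tx = M·y/J = 10.65 kip/in; f_ty = M·x/J = 6.166 kip/in.
Resultant f_max = √[f_tx² + (f_v + f_ty)²] = √[10.65² + (2.505 + 6.166)²] = 13.73 kip/in.
Capacity per unit length: φr_n = 0.75 × 0.6 × 80 × (0.707 × 0.4375) = 11.14 kip/in.
13.73 > 11.14 → NOT adequate.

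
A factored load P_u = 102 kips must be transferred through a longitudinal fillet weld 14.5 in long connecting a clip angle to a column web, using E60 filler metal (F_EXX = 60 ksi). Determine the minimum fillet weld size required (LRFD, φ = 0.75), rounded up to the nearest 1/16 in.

Total weld length L = 14.5 in.
Required throat t_e = P_u / (φ × 0.6 F_EXX × L) = 102 / (0.75 × 0.6 × 60 × 14.5) = 0.2605 in.
Required leg w = t_e / 0.707 = 0.3685 in → use 3/8 in.

w = 3/8 in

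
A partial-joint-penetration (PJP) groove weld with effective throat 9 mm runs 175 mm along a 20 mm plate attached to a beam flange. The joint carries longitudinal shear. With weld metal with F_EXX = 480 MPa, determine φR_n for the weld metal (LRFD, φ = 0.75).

Effective throat (given) t_e = 9 mm.
A_we = 9 × 175 = 1575 mm².
F_nw = 0.6 F_EXX = 288 MPa.
φR_n = 0.75 × 288 × 1575 × 10⁻³ = 340.2 kN.

φR_n ≈ 340 kN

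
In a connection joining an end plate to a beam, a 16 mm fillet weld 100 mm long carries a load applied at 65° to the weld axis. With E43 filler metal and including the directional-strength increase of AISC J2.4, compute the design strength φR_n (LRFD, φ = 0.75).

φR_n ≈ 313 kN

E43XX → F_EXX = 430 MPa.
t_e = 0.707 × 16 = 11.31 mm; A_we = 11.31 × 100 = 1131 mm².
Directional factor: 1.0 + 0.5 sin^1.5(65°) = 1.431.
F_nw = 0.6 × 430 × 1.431 = 369.3 MPa.
φR_n = 0.75 × 369.3 × 1131 × 10⁻³ = 313.3 kN.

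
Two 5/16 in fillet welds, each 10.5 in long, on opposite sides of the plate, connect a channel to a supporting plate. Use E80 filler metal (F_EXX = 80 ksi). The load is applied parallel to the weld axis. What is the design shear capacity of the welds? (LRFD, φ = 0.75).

Effective throat t_e = 0.707 × 0.3125 = 0.2209 in.
Total length L = 21 in; A_we = 0.2209 × 21 = 4.64 in².
F_nw = 0.6 F_EXX = 0.6 × 80 = 48 ksi.
φR_n = 0.75 × 48 × 4.64 = 167 kip.

φR_n ≈ 167 kip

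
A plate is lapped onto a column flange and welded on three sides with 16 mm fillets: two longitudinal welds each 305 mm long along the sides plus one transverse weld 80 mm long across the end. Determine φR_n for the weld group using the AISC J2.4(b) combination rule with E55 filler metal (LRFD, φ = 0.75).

φR_n ≈ 1930 kN

E55XX → F_EXX = 550 MPa.
t_e = 0.707 × 16 = 11.31 mm.
R_nwl = 0.6 × 550 × 11.31 × 610 × 10⁻³ = 2277 kN (longitudinal, 2 welds).
R_nwt = 0.6 × 550 × 11.31 × 80 × 10⁻³ = 298.6 kN (transverse, base value).
(i) R_nwl + R_nwt = 2576 kN; (ii) 0.85 R_nwl + 1.5 R_nwt = 2383 kN.
R_n = max = 2576 kN [governs: (i)]; φR_n = 1932 kN.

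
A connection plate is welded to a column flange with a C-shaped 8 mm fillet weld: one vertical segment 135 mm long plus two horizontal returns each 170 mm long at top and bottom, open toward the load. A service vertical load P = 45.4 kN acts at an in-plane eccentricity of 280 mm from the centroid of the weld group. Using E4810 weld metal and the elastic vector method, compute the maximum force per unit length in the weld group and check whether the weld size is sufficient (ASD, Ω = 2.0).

f_max ≈ 582 N/mm; adequate

E48XX → F_EXX = 480 MPa.
Total weld length L_w = 475 mm. Treat welds as unit-width lines.
Centroid: x̄ = 2×170×85 / 475 = 60.84 mm from the vertical weld.
Polar moment about centroid: J = I_x + I_y = [135³/12 + 2×170×67.5²] + [135×60.84² + 2(170³/12 + 170×24.16²)] = 3271000 mm³.
Direct shear f_v = P/L_w = 45.4×10³ / 475 = 95.58 N/mm (vertical).
Torsion M = P·e = 45.4×10³ × 280 = 12712000 N·mm.
Critical point at (x, y) = (109.2, 67.5) from centroid. f_tx = M·y/J = 262.3 N/mm; f_ty = M·x/J = 424.2 N/mm.
Resultant f_max = √[f_tx² + (f_v + f_ty)²] = √[262.3² + (95.58 + 424.2)²] = 582.2 N/mm.
Capacity per unit length: r_n/Ω = (1/2.0) × 0.6 × 480 × (0.707 × 8) = 814.5 N/mm.
582.2 ≤ 814.5 → adequate.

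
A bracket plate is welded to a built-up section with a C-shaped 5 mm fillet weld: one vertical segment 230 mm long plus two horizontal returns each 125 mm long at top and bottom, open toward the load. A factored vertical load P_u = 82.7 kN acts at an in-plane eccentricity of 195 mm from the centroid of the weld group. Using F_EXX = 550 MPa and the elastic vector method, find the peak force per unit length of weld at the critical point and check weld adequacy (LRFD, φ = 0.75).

f_max ≈ 589 N/mm; adequate

Total weld length L_w = 480 mm. Treat welds as unit-width lines.
Centroid: x̄ = 2×125×62.5 / 480 = 32.55 mm from the vertical weld.
Polar moment about centroid: J = I_x + I_y = [230³/12 + 2×125×115²] + [230×32.55² + 2(125³/12 + 125×29.95²)] = 5114000 mm³.
Direct shear f_v = P/L_w = 82.7×10³ / 480 = 172.3 N/mm (vertical).
Torsion M = P·e = 82.7×10³ × 195 = 16126000 N·mm.
Critical point at (x, y) = (92.45, 115) from centroid. f_tx = M·y/J = 362.7 N/mm; f_ty = M·x/J = 291.5 N/mm.
Resultant f_max = √[f_tx² + (f_v + f_ty)²] = √[362.7² + (172.3 + 291.5)²] = 588.8 N/mm.
Capacity per unit length: φr_n = 0.75 × 0.6 × 550 × (0.707 × 5) = 874.9 N/mm.
588.8 ≤ 874.9 → adequate.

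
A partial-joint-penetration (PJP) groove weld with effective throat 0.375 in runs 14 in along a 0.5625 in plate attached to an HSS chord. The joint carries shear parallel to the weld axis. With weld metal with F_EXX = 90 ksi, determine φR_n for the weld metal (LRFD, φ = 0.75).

φR_n ≈ 213 kip

Effective throat (given) t_e = 0.375 in.
A_we = 0.375 × 14 = 5.25 in².
F_nw = 0.6 F_EXX = 54 ksi.
φR_n = 0.75 × 54 × 5.25 = 212.6 kip.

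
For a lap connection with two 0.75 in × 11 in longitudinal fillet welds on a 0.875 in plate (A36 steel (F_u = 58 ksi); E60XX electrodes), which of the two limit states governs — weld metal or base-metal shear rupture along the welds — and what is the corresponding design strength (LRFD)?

E60XX → F_EXX = 60 ksi.
t_e = 0.707 × 0.75 = 0.5302 in; L = 22 in.
Weld metal: φR_n = 0.75 × 0.6 × 60 × 0.5302 × 22 = 315 kips.
Base metal (shear rupture): φR_n = 0.75 × 0.6 × 58 × 0.875 × 22 = 502.4 kips.
Governing: weld metal.

φR_n ≈ 315 kips (weld metal governs)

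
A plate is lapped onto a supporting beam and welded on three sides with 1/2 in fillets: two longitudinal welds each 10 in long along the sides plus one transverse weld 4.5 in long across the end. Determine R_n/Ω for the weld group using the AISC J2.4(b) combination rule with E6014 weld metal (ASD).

E60XX → F_EXX = 60 ksi.
t_e = 0.707 × 0.5 = 0.3535 in.
R_nwl = 0.6 × 60 × 0.3535 × 20 = 254.5 kips (longitudinal, 2 welds).
R_nwt = 0.6 × 60 × 0.3535 × 4.5 = 57.27 kips (transverse, base value).
(i) R_nwl + R_nwt = 311.8 kips; (ii) 0.85 R_nwl + 1.5 R_nwt = 302.2 kips.
R_n = max = 311.8 kips [governs: (i)]; R_n/Ω = 155.9 kips.

R_n/Ω ≈ 156 kips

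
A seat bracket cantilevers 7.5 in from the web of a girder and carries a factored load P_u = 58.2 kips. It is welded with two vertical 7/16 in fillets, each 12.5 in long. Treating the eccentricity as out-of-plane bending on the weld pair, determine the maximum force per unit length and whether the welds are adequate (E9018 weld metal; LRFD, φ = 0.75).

f_max ≈ 8.7 kip/in; adequate

E90XX → F_EXX = 90 ksi.
L_w = 2 × 12.5 = 25 in; section modulus (unit throat) S = 2 × L²/6 = 52.08 in².
Direct shear f_v = P/L_w = 58.2/25 = 2.328 kip/in.
Moment M = P × e = 58.2 × 7.5 = 436.5 kip·in; bending f_b = M/S = 8.381 kip/in.
f_max = √(f_v² + f_b²) = √(2.328² + 8.381²) = 8.698 kip/in.
φr_n = 0.75 × 0.6 × 90 × (0.707 × 0.4375) = 12.53 kip/in → adequate.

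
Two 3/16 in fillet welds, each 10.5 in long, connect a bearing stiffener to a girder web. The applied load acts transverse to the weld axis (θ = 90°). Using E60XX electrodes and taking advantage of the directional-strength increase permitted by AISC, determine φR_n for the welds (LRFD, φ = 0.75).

φR_n ≈ 113 kips

E60XX → F_EXX = 60 ksi.
t_e = 0.707 × 0.1875 = 0.1326 in; A_we = 0.1326 × 21 = 2.784 in².
Directional factor: 1.0 + 0.5 sin^1.5(90°) = 1.5.
F_nw = 0.6 × 60 × 1.5 = 54 ksi.
φR_n = 0.75 × 54 × 2.784 = 112.7 kips.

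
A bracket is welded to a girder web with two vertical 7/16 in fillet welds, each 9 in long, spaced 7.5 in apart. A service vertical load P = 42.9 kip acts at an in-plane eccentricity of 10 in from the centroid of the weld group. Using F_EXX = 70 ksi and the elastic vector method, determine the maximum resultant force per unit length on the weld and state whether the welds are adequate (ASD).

Total weld length L_w = 18 in. Treat welds as unit-width lines.
Polar moment about centroid: J = 2[d³/12 + d(b/2)²] = 2[9³/12 + 9×3.75²] = 374.6 in³.
Direct shear f_v = P/L_w = 42.9 / 18 = 2.383 kip/in (vertical).
Torsion M = P·e = 42.9 × 10 = 429 kip·in.
Critical point at (x, y) = (3.75, 4.5) from centroid. f_tx = M·y/J = 5.153 kip/in; f_ty = M·x/J = 4.294 kip/in.
Resultant f_max = √[f_tx² + (f_v + f_ty)²] = √[5.153² + (2.383 + 4.294)²] = 8.435 kip/in.
Capacity per unit length: r_n/Ω = (1/2.0) × 0.6 × 70 × (0.707 × 0.4375) = 6.496 kip/in.
8.435 > 6.496 → NOT adequate.

f_max ≈ 8.43 kip/in; NOT adequate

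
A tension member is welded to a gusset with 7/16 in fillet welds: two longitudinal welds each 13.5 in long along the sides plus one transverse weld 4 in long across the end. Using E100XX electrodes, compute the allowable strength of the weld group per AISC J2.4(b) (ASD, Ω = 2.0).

E100XX → F_EXX = 100 ksi.
t_e = 0.707 × 0.4375 = 0.3093 in.
R_nwl = 0.6 × 100 × 0.3093 × 27 = 501.1 kip (longitudinal, 2 welds).
R_nwt = 0.6 × 100 × 0.3093 × 4 = 74.23 kip (transverse, base value).
(i) R_nwl + R_nwt = 575.3 kip; (ii) 0.85 R_nwl + 1.5 R_nwt = 537.3 kip.
R_n = max = 575.3 kip [governs: (i)]; R_n/Ω = 287.7 kip.

R_n/Ω ≈ 288 kip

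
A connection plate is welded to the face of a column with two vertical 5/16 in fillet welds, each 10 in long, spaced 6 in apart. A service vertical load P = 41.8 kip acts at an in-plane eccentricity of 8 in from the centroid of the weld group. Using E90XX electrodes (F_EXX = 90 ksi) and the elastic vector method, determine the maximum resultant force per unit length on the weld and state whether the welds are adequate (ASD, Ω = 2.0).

Total weld length L_w = 20 in. Treat welds as unit-width lines.
Polar moment about centroid: J = 2[d³/12 + d(b/2)²] = 2[10³/12 + 10×3²] = 346.7 in³.
Direct shear f_v = P/L_w = 41.8 / 20 = 2.09 kip/in (vertical).
Torsion M = P·e = 41.8 × 8 = 334.4 kip·in.
Critical point at (x, y) = (3, 5) from centroid. f_tx = M·y/J = 4.823 kip/in; f_ty = M·x/J = 2.894 kip/in.
Resultant f_max = √[f_tx² + (f_v + f_ty)²] = √[4.823² + (2.09 + 2.894)²] = 6.935 kip/in.
Capacity per unit length: r_n/Ω = (1/2.0) × 0.6 × 90 × (0.707 × 0.3125) = 5.965 kip/in.
6.935 > 5.965 → NOT adequate.

f_max ≈ 6.94 kip/in; NOT adequate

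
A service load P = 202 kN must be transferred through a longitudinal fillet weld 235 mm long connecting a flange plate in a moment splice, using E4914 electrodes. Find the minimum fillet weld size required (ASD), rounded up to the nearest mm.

w = 9 mm

E49XX → F_EXX = 490 MPa.
Total weld length L = 235 mm.
Required throat t_e = P × Ω / (0.6 F_EXX × L) = 202 × 2.0 / (0.6 × 490 × 235 × 10⁻³) = 5.847 mm.
Required leg w = t_e / 0.707 = 8.271 mm → use 9 mm.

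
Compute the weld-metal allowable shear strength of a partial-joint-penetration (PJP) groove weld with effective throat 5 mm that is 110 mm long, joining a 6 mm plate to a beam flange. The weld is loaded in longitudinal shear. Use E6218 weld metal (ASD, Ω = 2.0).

R_n/Ω ≈ 102 kN

E62XX → F_EXX = 620 MPa.
Effective throat (given) t_e = 5 mm.
A_we = 5 × 110 = 550 mm².
F_nw = 0.6 F_EXX = 372 MPa.
R_n/Ω = (372 × 550) / 2.0 × 10⁻³ = 102.3 kN.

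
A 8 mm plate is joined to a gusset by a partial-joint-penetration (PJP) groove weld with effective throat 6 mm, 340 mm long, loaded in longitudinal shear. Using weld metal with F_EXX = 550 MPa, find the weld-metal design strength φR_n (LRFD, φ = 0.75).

φR_n ≈ 505 kN

Effective throat (given) t_e = 6 mm.
A_we = 6 × 340 = 2040 mm².
F_nw = 0.6 F_EXX = 330 MPa.
φR_n = 0.75 × 330 × 2040 × 10⁻³ = 504.9 kN.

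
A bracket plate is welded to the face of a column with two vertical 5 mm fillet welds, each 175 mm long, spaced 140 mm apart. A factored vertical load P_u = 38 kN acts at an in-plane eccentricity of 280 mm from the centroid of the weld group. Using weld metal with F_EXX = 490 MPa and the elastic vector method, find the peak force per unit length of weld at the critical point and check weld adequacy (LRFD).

Total weld length L_w = 350 mm. Treat welds as unit-width lines.
Polar moment about centroid: J = 2[d³/12 + d(b/2)²] = 2[175³/12 + 175×70²] = 2608000 mm³.
Direct shear f_v = P/L_w = 38×10³ / 350 = 108.6 N/mm (vertical).
Torsion M = P·e = 38×10³ × 280 = 10640000 N·mm.
Critical point at (x, y) = (70, 87.5) from centroid. f_tx = M·y/J = 356.9 N/mm; f_ty = M·x/J = 285.6 N/mm.
Resultant f_max = √[f_tx² + (f_v + f_ty)²] = √[356.9² + (108.6 + 285.6)²] = 531.7 N/mm.
Capacity per unit length: φr_n = 0.75 × 0.6 × 490 × (0.707 × 5) = 779.5 N/mm.
531.7 ≤ 779.5 → adequate.

f_max ≈ 532 N/mm; adequate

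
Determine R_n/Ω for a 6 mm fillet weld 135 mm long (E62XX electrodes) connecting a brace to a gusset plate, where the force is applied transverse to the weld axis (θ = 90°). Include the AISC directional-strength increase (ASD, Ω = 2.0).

E62XX → F_EXX = 620 MPa.
t_e = 0.707 × 6 = 4.242 mm; A_we = 4.242 × 135 = 572.7 mm².
Directional factor: 1.0 + 0.5 sin^1.5(90°) = 1.5.
F_nw = 0.6 × 620 × 1.5 = 558 MPa.
R_n/Ω = (558 × 572.7) / 2.0 × 10⁻³ = 159.8 kN.

R_n/Ω ≈ 160 kN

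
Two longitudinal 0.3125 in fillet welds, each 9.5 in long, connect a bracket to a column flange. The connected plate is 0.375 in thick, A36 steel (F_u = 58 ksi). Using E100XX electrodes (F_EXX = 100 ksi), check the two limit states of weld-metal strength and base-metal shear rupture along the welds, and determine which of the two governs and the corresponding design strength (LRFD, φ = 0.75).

t_e = 0.707 × 0.3125 = 0.2209 in; L = 19 in.
Weld metal: φR_n = 0.75 × 0.6 × 100 × 0.2209 × 19 = 188.9 kip.
Base metal (shear rupture): φR_n = 0.75 × 0.6 × 58 × 0.375 × 19 = 186 kip.
Governing: base-metal shear rupture.

φR_n ≈ 186 kip (base-metal shear rupture governs)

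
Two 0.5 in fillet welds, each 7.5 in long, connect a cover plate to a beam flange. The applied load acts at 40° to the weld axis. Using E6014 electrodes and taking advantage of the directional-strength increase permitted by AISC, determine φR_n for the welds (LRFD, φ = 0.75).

E60XX → F_EXX = 60 ksi.
t_e = 0.707 × 0.5 = 0.3535 in; A_we = 0.3535 × 15 = 5.302 in².
Directional factor: 1.0 + 0.5 sin^1.5(40°) = 1.258.
F_nw = 0.6 × 60 × 1.258 = 45.28 ksi.
φR_n = 0.75 × 45.28 × 5.302 = 180.1 kip.

φR_n ≈ 180 kip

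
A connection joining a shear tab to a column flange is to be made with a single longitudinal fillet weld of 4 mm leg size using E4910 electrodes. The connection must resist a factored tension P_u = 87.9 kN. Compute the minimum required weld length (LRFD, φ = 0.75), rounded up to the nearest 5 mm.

L = 145 mm

E49XX → F_EXX = 490 MPa.
Throat t_e = 0.707 × 4 = 2.828 mm.
φr_n = 0.75 × 0.6 × 490 × 2.828 × 10⁻³ = 0.6236 kN/mm.
L_req = P_u / φr_n = 87.9 / 0.6236 = 141 mm total.
Round up → use L = 145 mm.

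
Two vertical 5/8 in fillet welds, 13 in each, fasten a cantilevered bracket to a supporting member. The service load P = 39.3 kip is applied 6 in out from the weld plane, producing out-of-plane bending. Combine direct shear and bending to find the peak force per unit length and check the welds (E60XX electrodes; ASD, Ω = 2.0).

f_max ≈ 4.45 kip/in; adequate

E60XX → F_EXX = 60 ksi.
L_w = 2 × 13 = 26 in; section modulus (unit throat) S = 2 × L²/6 = 56.33 in².
Direct shear f_v = P/L_w = 39.3/26 = 1.512 kip/in.
Moment M = P × e = 39.3 × 6 = 235.8 kip·in; bending f_b = M/S = 4.186 kip/in.
f_max = √(f_v² + f_b²) = √(1.512² + 4.186²) = 4.45 kip/in.
r_n/Ω = (1/2.0) × 0.6 × 60 × (0.707 × 0.625) = 7.954 kip/in → adequate.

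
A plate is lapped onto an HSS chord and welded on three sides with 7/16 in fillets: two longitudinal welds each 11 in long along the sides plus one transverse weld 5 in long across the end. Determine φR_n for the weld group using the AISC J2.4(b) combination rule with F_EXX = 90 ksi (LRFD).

t_e = 0.707 × 0.4375 = 0.3093 in.
R_nwl = 0.6 × 90 × 0.3093 × 22 = 367.5 kip (longitudinal, 2 welds).
R_nwt = 0.6 × 90 × 0.3093 × 5 = 83.51 kip (transverse, base value).
(i) R_nwl + R_nwt = 451 kip; (ii) 0.85 R_nwl + 1.5 R_nwt = 437.6 kip.
R_n = max = 451 kip [governs: (i)]; φR_n = 338.2 kip.

φR_n ≈ 338 kip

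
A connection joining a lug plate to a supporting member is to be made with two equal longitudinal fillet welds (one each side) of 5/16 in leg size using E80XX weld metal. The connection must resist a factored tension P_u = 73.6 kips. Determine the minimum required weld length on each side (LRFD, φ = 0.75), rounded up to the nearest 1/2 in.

L = 5 in on each side

E80XX → F_EXX = 80 ksi.
Throat t_e = 0.707 × 0.3125 = 0.2209 in.
φr_n = 0.75 × 0.6 × 80 × 0.2209 = 7.954 kips/in.
L_req = P_u / φr_n = 73.6 / 7.954 = 9.253 in total.
Per side: 9.253 / 2 = 4.627 in.
Round up → use L = 5 in on each side.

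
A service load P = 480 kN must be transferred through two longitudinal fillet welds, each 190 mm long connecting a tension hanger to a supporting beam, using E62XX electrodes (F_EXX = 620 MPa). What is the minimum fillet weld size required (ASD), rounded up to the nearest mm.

Total weld length L = 380 mm.
Required throat t_e = P × Ω / (0.6 F_EXX × L) = 480 × 2.0 / (0.6 × 620 × 380 × 10⁻³) = 6.791 mm.
Required leg w = t_e / 0.707 = 9.606 mm → use 10 mm.

w = 10 mm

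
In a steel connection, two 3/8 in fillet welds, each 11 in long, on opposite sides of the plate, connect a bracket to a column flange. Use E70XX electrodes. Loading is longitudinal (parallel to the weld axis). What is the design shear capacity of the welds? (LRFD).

E70XX → F_EXX = 70 ksi.
Effective throat t_e = 0.707 × 0.375 = 0.2651 in.
Total length L = 22 in; A_we = 0.2651 × 22 = 5.833 in².
F_nw = 0.6 F_EXX = 0.6 × 70 = 42 ksi.
φR_n = 0.75 × 42 × 5.833 = 183.7 kips.

φR_n ≈ 184 kips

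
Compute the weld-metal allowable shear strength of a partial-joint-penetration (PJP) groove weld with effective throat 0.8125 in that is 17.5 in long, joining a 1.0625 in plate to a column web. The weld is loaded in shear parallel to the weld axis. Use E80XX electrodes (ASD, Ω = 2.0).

E80XX → F_EXX = 80 ksi.
Effective throat (given) t_e = 0.8125 in.
A_we = 0.8125 × 17.5 = 14.22 in².
F_nw = 0.6 F_EXX = 48 ksi.
R_n/Ω = (48 × 14.22) / 2.0 = 341.2 kip.

R_n/Ω ≈ 341 kip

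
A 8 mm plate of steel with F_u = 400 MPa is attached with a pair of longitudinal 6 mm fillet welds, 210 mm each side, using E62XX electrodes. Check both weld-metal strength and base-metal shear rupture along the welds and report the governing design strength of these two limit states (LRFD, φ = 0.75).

E62XX → F_EXX = 620 MPa.
t_e = 0.707 × 6 = 4.242 mm; L = 420 mm.
Weld metal: φR_n = 0.75 × 0.6 × 620 × 4.242 × 420 × 10⁻³ = 497.1 kN.
Base metal (shear rupture): φR_n = 0.75 × 0.6 × 400 × 8 × 420 × 10⁻³ = 604.8 kN.
Governing: weld metal.

φR_n ≈ 497 kN (weld metal governs)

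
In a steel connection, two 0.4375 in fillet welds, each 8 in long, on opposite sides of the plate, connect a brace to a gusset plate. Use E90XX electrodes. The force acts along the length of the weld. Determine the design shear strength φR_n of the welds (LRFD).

φR_n ≈ 200 kips

E90XX → F_EXX = 90 ksi.
Effective throat t_e = 0.707 × 0.4375 = 0.3093 in.
Total length L = 16 in; A_we = 0.3093 × 16 = 4.949 in².
F_nw = 0.6 F_EXX = 0.6 × 90 = 54 ksi.
φR_n = 0.75 × 54 × 4.949 = 200.4 kips.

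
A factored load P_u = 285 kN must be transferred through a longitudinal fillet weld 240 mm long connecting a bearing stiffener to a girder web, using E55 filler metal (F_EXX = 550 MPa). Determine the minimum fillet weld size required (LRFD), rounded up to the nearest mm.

w = 7 mm

Total weld length L = 240 mm.
Required throat t_e = P_u / (φ × 0.6 F_EXX × L) = 285 / (0.75 × 0.6 × 550 × 240 × 10⁻³) = 4.798 mm.
Required leg w = t_e / 0.707 = 6.786 mm → use 7 mm.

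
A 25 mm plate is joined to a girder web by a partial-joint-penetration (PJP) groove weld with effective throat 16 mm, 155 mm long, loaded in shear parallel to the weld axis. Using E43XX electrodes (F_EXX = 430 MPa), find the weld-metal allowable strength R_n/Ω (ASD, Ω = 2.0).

Effective throat (given) t_e = 16 mm.
A_we = 16 × 155 = 2480 mm².
F_nw = 0.6 F_EXX = 258 MPa.
R_n/Ω = (258 × 2480) / 2.0 × 10⁻³ = 319.9 kN.

R_n/Ω ≈ 320 kN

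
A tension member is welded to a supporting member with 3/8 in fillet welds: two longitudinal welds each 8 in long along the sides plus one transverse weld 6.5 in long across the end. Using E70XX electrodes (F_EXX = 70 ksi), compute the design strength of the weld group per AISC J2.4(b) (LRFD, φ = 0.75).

t_e = 0.707 × 0.375 = 0.2651 in.
R_nwl = 0.6 × 70 × 0.2651 × 16 = 178.2 kips (longitudinal, 2 welds).
R_nwt = 0.6 × 70 × 0.2651 × 6.5 = 72.38 kips (transverse, base value).
(i) R_nwl + R_nwt = 250.5 kips; (ii) 0.85 R_nwl + 1.5 R_nwt = 260 kips.
R_n = max = 260 kips [governs: (ii)]; φR_n = 195 kips.

φR_n ≈ 195 kips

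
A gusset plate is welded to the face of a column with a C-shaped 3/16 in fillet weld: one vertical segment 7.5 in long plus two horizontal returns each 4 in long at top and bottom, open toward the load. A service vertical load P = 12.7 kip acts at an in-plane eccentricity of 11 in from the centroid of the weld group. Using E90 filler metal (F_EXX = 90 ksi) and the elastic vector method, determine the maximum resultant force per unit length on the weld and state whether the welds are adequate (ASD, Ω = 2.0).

Total weld length L_w = 15.5 in. Treat welds as unit-width lines.
Centroid: x̄ = 2×4×2 / 15.5 = 1.032 in from the vertical weld.
Polar moment about centroid: J = I_x + I_y = [7.5³/12 + 2×4×3.75²] + [7.5×1.032² + 2(4³/12 + 4×0.9677²)] = 173.8 in³.
Direct shear f_v = P/L_w = 12.7 / 15.5 = 0.8194 kip/in (vertical).
Torsion M = P·e = 12.7 × 11 = 139.7 kip·in.
Critical point at (x, y) = (2.968, 3.75) from centroid. f_tx = M·y/J = 3.014 kip/in; f_ty = M·x/J = 2.385 kip/in.
Resultant f_max = √[f_tx² + (f_v + f_ty)²] = √[3.014² + (0.8194 + 2.385)²] = 4.399 kip/in.
Capacity per unit length: r_n/Ω = (1/2.0) × 0.6 × 90 × (0.707 × 0.1875) = 3.579 kip/in.
4.399 > 3.579 → NOT adequate.

f_max ≈ 4.4 kip/in; NOT adequate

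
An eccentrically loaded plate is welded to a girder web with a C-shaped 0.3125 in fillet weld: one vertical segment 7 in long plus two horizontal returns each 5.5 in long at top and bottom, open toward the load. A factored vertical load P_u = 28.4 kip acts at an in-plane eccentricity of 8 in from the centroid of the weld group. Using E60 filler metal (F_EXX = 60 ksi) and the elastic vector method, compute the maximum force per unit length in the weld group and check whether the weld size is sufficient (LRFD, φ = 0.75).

Total weld length L_w = 18 in. Treat welds as unit-width lines.
Centroid: x̄ = 2×5.5×2.75 / 18 = 1.681 in from the vertical weld.
Polar moment about centroid: J = I_x + I_y = [7³/12 + 2×5.5×3.5²] + [7×1.681² + 2(5.5³/12 + 5.5×1.069²)] = 223.4 in³.
Direct shear f_v = P/L_w = 28.4 / 18 = 1.578 kip/in (vertical).
Torsion M = P·e = 28.4 × 8 = 227.2 kip·in.
Critical point at (x, y) = (3.819, 3.5) from centroid. f_tx = M·y/J = 3.559 kip/in; f_ty = M·x/J = 3.884 kip/in.
Resultant f_max = √[f_tx² + (f_v + f_ty)²] = √[3.559² + (1.578 + 3.884)²] = 6.519 kip/in.
Capacity per unit length: φr_n = 0.75 × 0.6 × 60 × (0.707 × 0.3125) = 5.965 kip/in.
6.519 > 5.965 → NOT adequate.

f_max ≈ 6.52 kip/in; NOT adequate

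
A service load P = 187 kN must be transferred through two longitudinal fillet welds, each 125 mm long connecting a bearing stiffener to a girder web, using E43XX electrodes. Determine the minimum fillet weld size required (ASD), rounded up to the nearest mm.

w = 9 mm

E43XX → F_EXX = 430 MPa.
Total weld length L = 250 mm.
Required throat t_e = P × Ω / (0.6 F_EXX × L) = 187 × 2.0 / (0.6 × 430 × 250 × 10⁻³) = 5.798 mm.
Required leg w = t_e / 0.707 = 8.201 mm → use 9 mm.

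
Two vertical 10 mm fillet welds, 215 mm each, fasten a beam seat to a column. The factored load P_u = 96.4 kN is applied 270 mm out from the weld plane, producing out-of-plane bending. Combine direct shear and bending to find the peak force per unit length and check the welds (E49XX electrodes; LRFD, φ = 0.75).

E49XX → F_EXX = 490 MPa.
L_w = 2 × 215 = 430 mm; section modulus (unit throat) S = 2 × L²/6 = 15410 mm².
Direct shear f_v = P/L_w = 96.4×10³/430 = 224.2 N/mm.
Moment M = P × e = 96.4×10³ × 270 = 26028000 N·mm; bending f_b = M/S = 1689 N/mm.
f_max = √(f_v² + f_b²) = √(224.2² + 1689²) = 1704 N/mm.
φr_n = 0.75 × 0.6 × 490 × (0.707 × 10) = 1559 N/mm → NOT adequate.

f_max ≈ 1700 N/mm; NOT adequate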